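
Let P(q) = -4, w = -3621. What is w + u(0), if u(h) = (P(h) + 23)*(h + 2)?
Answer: -3583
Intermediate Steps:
u(h) = 38 + 19*h (u(h) = (-4 + 23)*(h + 2) = 19*(2 + h) = 38 + 19*h)
w + u(0) = -3621 + (38 + 19*0) = -3621 + (38 + 0) = -3621 + 38 = -3583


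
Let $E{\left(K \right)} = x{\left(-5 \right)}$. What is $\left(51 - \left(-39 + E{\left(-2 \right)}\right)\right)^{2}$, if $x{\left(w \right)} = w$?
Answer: $9025$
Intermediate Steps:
$E{\left(K \right)} = -5$
$\left(51 - \left(-39 + E{\left(-2 \right)}\right)\right)^{2} = \left(51 + \left(39 - -5\right)\right)^{2} = \left(51 + \left(39 + 5\right)\right)^{2} = \left(51 + 44\right)^{2} = 95^{2} = 9025$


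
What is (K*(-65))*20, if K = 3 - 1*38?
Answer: 45500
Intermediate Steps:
K = -35 (K = 3 - 38 = -35)
(K*(-65))*20 = -35*(-65)*20 = 2275*20 = 45500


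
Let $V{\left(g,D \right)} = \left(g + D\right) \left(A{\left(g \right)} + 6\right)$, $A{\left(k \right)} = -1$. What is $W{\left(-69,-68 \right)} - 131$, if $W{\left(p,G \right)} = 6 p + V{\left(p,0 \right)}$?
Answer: $-890$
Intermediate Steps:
$V{\left(g,D \right)} = 5 D + 5 g$ ($V{\left(g,D \right)} = \left(g + D\right) \left(-1 + 6\right) = \left(D + g\right) 5 = 5 D + 5 g$)
$W{\left(p,G \right)} = 11 p$ ($W{\left(p,G \right)} = 6 p + \left(5 \cdot 0 + 5 p\right) = 6 p + \left(0 + 5 p\right) = 6 p + 5 p = 11 p$)
$W{\left(-69,-68 \right)} - 131 = 11 \left(-69\right) - 131 = -759 - 131 = -890$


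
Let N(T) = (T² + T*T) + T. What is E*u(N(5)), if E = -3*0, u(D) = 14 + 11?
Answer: 0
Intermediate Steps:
N(T) = T + 2*T² (N(T) = (T² + T²) + T = 2*T² + T = T + 2*T²)
u(D) = 25
E = 0
E*u(N(5)) = 0*25 = 0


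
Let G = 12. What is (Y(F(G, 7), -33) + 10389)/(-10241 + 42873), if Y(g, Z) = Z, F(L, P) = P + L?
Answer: 2589/8158 ≈ 0.31736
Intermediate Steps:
F(L, P) = L + P
(Y(F(G, 7), -33) + 10389)/(-10241 + 42873) = (-33 + 10389)/(-10241 + 42873) = 10356/32632 = 10356*(1/32632) = 2589/8158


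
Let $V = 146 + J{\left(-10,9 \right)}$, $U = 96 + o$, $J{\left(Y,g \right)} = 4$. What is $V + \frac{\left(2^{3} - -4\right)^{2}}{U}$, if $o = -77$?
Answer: $\frac{2994}{19} \approx 157.58$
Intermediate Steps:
$U = 19$ ($U = 96 - 77 = 19$)
$V = 150$ ($V = 146 + 4 = 150$)
$V + \frac{\left(2^{3} - -4\right)^{2}}{U} = 150 + \frac{\left(2^{3} - -4\right)^{2}}{19} = 150 + \frac{\left(8 + 4\right)^{2}}{19} = 150 + \frac{12^{2}}{19} = 150 + \frac{1}{19} \cdot 144 = 150 + \frac{144}{19} = \frac{2994}{19}$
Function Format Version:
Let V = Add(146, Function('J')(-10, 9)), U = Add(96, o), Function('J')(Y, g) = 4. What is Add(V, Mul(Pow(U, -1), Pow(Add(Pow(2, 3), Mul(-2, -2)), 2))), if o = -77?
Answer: Rational(2994, 19) ≈ 157.58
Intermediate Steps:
U = 19 (U = Add(96, -77) = 19)
V = 150 (V = Add(146, 4) = 150)
Add(V, Mul(Pow(U, -1), Pow(Add(Pow(2, 3), Mul(-2, -2)), 2))) = Add(150, Mul(Pow(19, -1), Pow(Add(Pow(2, 3), Mul(-2, -2)), 2))) = Add(150, Mul(Rational(1, 19), Pow(Add(8, 4), 2))) = Add(150, Mul(Rational(1, 19), Pow(12, 2))) = Add(150, Mul(Rational(1, 19), 144)) = Add(150, Rational(144, 19)) = Rational(2994, 19)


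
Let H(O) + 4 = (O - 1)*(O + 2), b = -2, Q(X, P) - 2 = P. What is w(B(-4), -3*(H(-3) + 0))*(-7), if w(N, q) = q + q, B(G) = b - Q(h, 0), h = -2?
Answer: 0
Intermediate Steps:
Q(X, P) = 2 + P
B(G) = -4 (B(G) = -2 - (2 + 0) = -2 - 1*2 = -2 - 2 = -4)
H(O) = -4 + (-1 + O)*(2 + O) (H(O) = -4 + (O - 1)*(O + 2) = -4 + (-1 + O)*(2 + O))
w(N, q) = 2*q
w(B(-4), -3*(H(-3) + 0))*(-7) = (2*(-3*((-6 - 3 + (-3)**2) + 0)))*(-7) = (2*(-3*((-6 - 3 + 9) + 0)))*(-7) = (2*(-3*(0 + 0)))*(-7) = (2*(-3*0))*(-7) = (2*0)*(-7) = 0*(-7) = 0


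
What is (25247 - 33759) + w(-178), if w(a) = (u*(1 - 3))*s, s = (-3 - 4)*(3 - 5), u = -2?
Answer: -8456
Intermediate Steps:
s = 14 (s = -7*(-2) = 14)
w(a) = 56 (w(a) = -2*(1 - 3)*14 = -2*(-2)*14 = 4*14 = 56)
(25247 - 33759) + w(-178) = (25247 - 33759) + 56 = -8512 + 56 = -8456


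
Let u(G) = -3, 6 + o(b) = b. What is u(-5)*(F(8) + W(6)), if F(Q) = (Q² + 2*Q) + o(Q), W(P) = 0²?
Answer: -246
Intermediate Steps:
o(b) = -6 + b
W(P) = 0
F(Q) = -6 + Q² + 3*Q (F(Q) = (Q² + 2*Q) + (-6 + Q) = -6 + Q² + 3*Q)
u(-5)*(F(8) + W(6)) = -3*((-6 + 8² + 3*8) + 0) = -3*((-6 + 64 + 24) + 0) = -3*(82 + 0) = -3*82 = -246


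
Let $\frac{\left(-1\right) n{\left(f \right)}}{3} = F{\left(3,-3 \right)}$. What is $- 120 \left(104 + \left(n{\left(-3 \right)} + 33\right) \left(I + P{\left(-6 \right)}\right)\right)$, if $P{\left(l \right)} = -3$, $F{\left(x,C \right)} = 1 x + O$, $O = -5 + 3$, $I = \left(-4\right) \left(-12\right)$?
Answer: $-174480$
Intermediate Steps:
$I = 48$
$O = -2$
$F{\left(x,C \right)} = -2 + x$ ($F{\left(x,C \right)} = 1 x - 2 = x - 2 = -2 + x$)
$n{\left(f \right)} = -3$ ($n{\left(f \right)} = - 3 \left(-2 + 3\right) = \left(-3\right) 1 = -3$)
$- 120 \left(104 + \left(n{\left(-3 \right)} + 33\right) \left(I + P{\left(-6 \right)}\right)\right) = - 120 \left(104 + \left(-3 + 33\right) \left(48 - 3\right)\right) = - 120 \left(104 + 30 \cdot 45\right) = - 120 \left(104 + 1350\right) = \left(-120\right) 1454 = -174480$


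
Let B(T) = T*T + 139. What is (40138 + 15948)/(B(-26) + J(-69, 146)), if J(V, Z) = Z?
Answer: 56086/961 ≈ 58.362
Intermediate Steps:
B(T) = 139 + T² (B(T) = T² + 139 = 139 + T²)
(40138 + 15948)/(B(-26) + J(-69, 146)) = (40138 + 15948)/((139 + (-26)²) + 146) = 56086/((139 + 676) + 146) = 56086/(815 + 146) = 56086/961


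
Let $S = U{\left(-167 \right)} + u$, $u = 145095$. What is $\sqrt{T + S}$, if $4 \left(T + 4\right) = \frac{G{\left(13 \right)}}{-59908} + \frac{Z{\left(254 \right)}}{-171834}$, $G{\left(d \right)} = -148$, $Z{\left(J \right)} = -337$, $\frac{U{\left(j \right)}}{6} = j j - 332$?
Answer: $\frac{\sqrt{8224239216289328490123294}}{5147115636} \approx 557.17$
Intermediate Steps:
$U{\left(j \right)} = -1992 + 6 j^{2}$ ($U{\left(j \right)} = 6 \left(j j - 332\right) = 6 \left(j^{2} - 332\right) = 6 \left(-332 + j^{2}\right) = -1992 + 6 j^{2}$)
$S = 310437$ ($S = \left(-1992 + 6 \left(-167\right)^{2}\right) + 145095 = \left(-1992 + 6 \cdot 27889\right) + 145095 = \left(-1992 + 167334\right) + 145095 = 165342 + 145095 = 310437$)
$T = - \frac{41165519981}{10294231272}$ ($T = -4 + \frac{- \frac{148}{-59908} - \frac{337}{-171834}}{4} = -4 + \frac{\left(-148\right) \left(- \frac{1}{59908}\right) - - \frac{337}{171834}}{4} = -4 + \frac{\frac{37}{14977} + \frac{337}{171834}}{4} = -4 + \frac{1}{4} \cdot \frac{11405107}{2573557818} = -4 + \frac{11405107}{10294231272} = - \frac{41165519981}{10294231272} \approx -3.9989$)
$\sqrt{T + S} = \sqrt{- \frac{41165519981}{10294231272} + 310437} = \sqrt{\frac{3195669107865883}{10294231272}} = \frac{\sqrt{8224239216289328490123294}}{5147115636}$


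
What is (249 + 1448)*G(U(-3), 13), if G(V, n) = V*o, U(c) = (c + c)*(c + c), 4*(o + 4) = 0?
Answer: -244368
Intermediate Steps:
o = -4 (o = -4 + (¼)*0 = -4 + 0 = -4)
U(c) = 4*c² (U(c) = (2*c)*(2*c) = 4*c²)
G(V, n) = -4*V (G(V, n) = V*(-4) = -4*V)
(249 + 1448)*G(U(-3), 13) = (249 + 1448)*(-16*(-3)²) = 1697*(-16*9) = 1697*(-4*36) = 1697*(-144) = -244368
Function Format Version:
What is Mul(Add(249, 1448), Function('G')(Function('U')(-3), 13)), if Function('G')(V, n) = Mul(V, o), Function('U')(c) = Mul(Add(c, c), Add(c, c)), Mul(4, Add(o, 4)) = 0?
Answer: -244368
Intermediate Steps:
o = -4 (o = Add(-4, Mul(Rational(1, 4), 0)) = Add(-4, 0) = -4)
Function('U')(c) = Mul(4, Pow(c, 2)) (Function('U')(c) = Mul(Mul(2, c), Mul(2, c)) = Mul(4, Pow(c, 2)))
Function('G')(V, n) = Mul(-4, V) (Function('G')(V, n) = Mul(V, -4) = Mul(-4, V))
Mul(Add(249, 1448), Function('G')(Function('U')(-3), 13)) = Mul(Add(249, 1448), Mul(-4, Mul(4, Pow(-3, 2)))) = Mul(1697, Mul(-4, Mul(4, 9))) = Mul(1697, Mul(-4, 36)) = Mul(1697, -144) = -244368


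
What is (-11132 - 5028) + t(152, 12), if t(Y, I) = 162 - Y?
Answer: -16150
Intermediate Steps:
(-11132 - 5028) + t(152, 12) = (-11132 - 5028) + (162 - 1*152) = -16160 + (162 - 152) = -16160 + 10 = -16150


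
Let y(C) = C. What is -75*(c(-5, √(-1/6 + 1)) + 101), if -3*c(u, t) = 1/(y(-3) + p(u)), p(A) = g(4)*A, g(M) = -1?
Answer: -15125/2 ≈ -7562.5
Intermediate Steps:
p(A) = -A
c(u, t) = -1/(3*(-3 - u))
-75*(c(-5, √(-1/6 + 1)) + 101) = -75*(1/(3*(3 - 5)) + 101) = -75*((⅓)/(-2) + 101) = -75*((⅓)*(-½) + 101) = -75*(-⅙ + 101) = -75*605/6 = -15125/2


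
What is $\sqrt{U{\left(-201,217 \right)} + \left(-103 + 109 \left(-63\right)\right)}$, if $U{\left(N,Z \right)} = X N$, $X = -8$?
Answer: $i \sqrt{5362} \approx 73.226 i$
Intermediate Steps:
$U{\left(N,Z \right)} = - 8 N$
$\sqrt{U{\left(-201,217 \right)} + \left(-103 + 109 \left(-63\right)\right)} = \sqrt{\left(-8\right) \left(-201\right) + \left(-103 + 109 \left(-63\right)\right)} = \sqrt{1608 - 6970} = \sqrt{-5362} = i \sqrt{5362}$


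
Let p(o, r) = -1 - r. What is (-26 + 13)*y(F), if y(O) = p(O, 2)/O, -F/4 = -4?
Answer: 39/16 ≈ 2.4375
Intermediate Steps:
F = 16 (F = -4*(-4) = 16)
y(O) = -3/O (y(O) = (-1 - 1*2)/O = (-1 - 2)/O = -3/O)
(-26 + 13)*y(F) = (-26 + 13)*(-3/16) = -(-39)/16 = -13*(-3/16) = 39/16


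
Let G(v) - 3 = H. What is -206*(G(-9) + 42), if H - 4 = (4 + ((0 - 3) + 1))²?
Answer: -10918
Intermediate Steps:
H = 8 (H = 4 + (4 + ((0 - 3) + 1))² = 4 + (4 + (-3 + 1))² = 4 + (4 - 2)² = 4 + 2² = 4 + 4 = 8)
G(v) = 11 (G(v) = 3 + 8 = 11)
-206*(G(-9) + 42) = -206*(11 + 42) = -206*53 = -10918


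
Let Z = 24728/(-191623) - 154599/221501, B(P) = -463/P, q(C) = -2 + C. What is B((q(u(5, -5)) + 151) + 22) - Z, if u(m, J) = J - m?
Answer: -2000066789892/976227780829 ≈ -2.0488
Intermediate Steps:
Z = -35102000905/42444686123 (Z = 24728*(-1/191623) - 154599*1/221501 = -24728/191623 - 154599/221501 = -35102000905/42444686123 ≈ -0.82701)
B((q(u(5, -5)) + 151) + 22) - Z = -463/(((-2 + (-5 - 1*5)) + 151) + 22) - 1*(-35102000905/42444686123) = -463/(((-2 + (-5 - 5)) + 151) + 22) + 35102000905/42444686123 = -463/(((-2 - 10) + 151) + 22) + 35102000905/42444686123 = -463/((-12 + 151) + 22) + 35102000905/42444686123 = -463/(139 + 22) + 35102000905/42444686123 = -463/161 + 35102000905/42444686123 = -2000066789892/976227780829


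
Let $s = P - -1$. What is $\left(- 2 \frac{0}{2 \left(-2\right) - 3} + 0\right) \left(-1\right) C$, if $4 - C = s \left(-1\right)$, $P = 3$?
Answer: $0$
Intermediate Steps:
$s = 4$ ($s = 3 - -1 = 3 + 1 = 4$)
$C = 8$ ($C = 4 - 4 \left(-1\right) = 4 - -4 = 4 + 4 = 8$)
$\left(- 2 \frac{0}{2 \left(-2\right) - 3} + 0\right) \left(-1\right) C = \left(- 2 \frac{0}{2 \left(-2\right) - 3} + 0\right) \left(-1\right) 8 = \left(- 2 \frac{0}{-4 - 3} + 0\right) \left(-1\right) 8 = \left(- 2 \frac{0}{-7} + 0\right) \left(-1\right) 8 = \left(- 2 \cdot 0 \left(- \frac{1}{7}\right) + 0\right) \left(-1\right) 8 = \left(\left(-2\right) 0 + 0\right) \left(-1\right) 8 = \left(0 + 0\right) \left(-1\right) 8 = 0 \left(-1\right) 8 = 0 \cdot 8 = 0$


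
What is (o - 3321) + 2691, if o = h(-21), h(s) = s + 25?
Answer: -626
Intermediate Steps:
h(s) = 25 + s
o = 4 (o = 25 - 21 = 4)
(o - 3321) + 2691 = (4 - 3321) + 2691 = -3317 + 2691 = -626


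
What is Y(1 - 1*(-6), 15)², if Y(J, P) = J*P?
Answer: 11025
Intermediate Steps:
Y(1 - 1*(-6), 15)² = ((1 - 1*(-6))*15)² = ((1 + 6)*15)² = (7*15)² = 105² = 11025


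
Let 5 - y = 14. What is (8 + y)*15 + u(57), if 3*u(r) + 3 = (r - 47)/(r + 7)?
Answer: -1531/96 ≈ -15.948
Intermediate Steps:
y = -9 (y = 5 - 1*14 = 5 - 14 = -9)
u(r) = -1 + (-47 + r)/(3*(7 + r)) (u(r) = -1 + ((r - 47)/(r + 7))/3 = -1 + ((-47 + r)/(7 + r))/3 = -1 + (-47 + r)/(3*(7 + r)))
(8 + y)*15 + u(57) = (8 - 9)*15 + 2*(-34 - 1*57)/(3*(7 + 57)) = -1*15 + (⅔)*(-34 - 57)/64 = -15 + (⅔)*(1/64)*(-91) = -15 - 91/96 = -1531/96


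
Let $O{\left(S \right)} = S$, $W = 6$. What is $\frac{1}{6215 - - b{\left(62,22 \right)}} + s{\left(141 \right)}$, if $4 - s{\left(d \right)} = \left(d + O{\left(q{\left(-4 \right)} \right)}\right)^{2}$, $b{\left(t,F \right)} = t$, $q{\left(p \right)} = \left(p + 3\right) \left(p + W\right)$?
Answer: $- \frac{121252808}{6277} \approx -19317.0$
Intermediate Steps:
$q{\left(p \right)} = \left(3 + p\right) \left(6 + p\right)$ ($q{\left(p \right)} = \left(p + 3\right) \left(p + 6\right) = \left(3 + p\right) \left(6 + p\right)$)
$s{\left(d \right)} = 4 - \left(-2 + d\right)^{2}$ ($s{\left(d \right)} = 4 - \left(d + \left(18 + \left(-4\right)^{2} + 9 \left(-4\right)\right)\right)^{2} = 4 - \left(d + \left(18 + 16 - 36\right)\right)^{2} = 4 - \left(d - 2\right)^{2} = 4 - \left(-2 + d\right)^{2}$)
$\frac{1}{6215 - - b{\left(62,22 \right)}} + s{\left(141 \right)} = \frac{1}{6215 - \left(-1\right) 62} + 141 \left(4 - 141\right) = \frac{1}{6215 - -62} + 141 \left(4 - 141\right) = \frac{1}{6215 + 62} + 141 \left(-137\right) = \frac{1}{6277} - 19317 = - \frac{121252808}{6277}$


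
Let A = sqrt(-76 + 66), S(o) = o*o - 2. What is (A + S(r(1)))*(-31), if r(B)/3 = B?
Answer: -217 - 31*I*sqrt(10) ≈ -217.0 - 98.031*I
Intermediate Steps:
r(B) = 3*B
S(o) = -2 + o**2 (S(o) = o**2 - 2 = -2 + o**2)
A = I*sqrt(10) (A = sqrt(-10) = I*sqrt(10) ≈ 3.1623*I)
(A + S(r(1)))*(-31) = (I*sqrt(10) + (-2 + (3*1)**2))*(-31) = (I*sqrt(10) + (-2 + 3**2))*(-31) = (I*sqrt(10) + (-2 + 9))*(-31) = (I*sqrt(10) + 7)*(-31) = (7 + I*sqrt(10))*(-31) = -217 - 31*I*sqrt(10)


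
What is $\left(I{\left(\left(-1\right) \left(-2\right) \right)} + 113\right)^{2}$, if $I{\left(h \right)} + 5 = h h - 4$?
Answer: $11664$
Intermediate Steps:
$I{\left(h \right)} = -9 + h^{2}$ ($I{\left(h \right)} = -5 + \left(h h - 4\right) = -5 + \left(h^{2} - 4\right) = -5 + \left(-4 + h^{2}\right) = -9 + h^{2}$)
$\left(I{\left(\left(-1\right) \left(-2\right) \right)} + 113\right)^{2} = \left(\left(-9 + \left(\left(-1\right) \left(-2\right)\right)^{2}\right) + 113\right)^{2} = \left(\left(-9 + 2^{2}\right) + 113\right)^{2} = \left(\left(-9 + 4\right) + 113\right)^{2} = \left(-5 + 113\right)^{2} = 108^{2} = 11664$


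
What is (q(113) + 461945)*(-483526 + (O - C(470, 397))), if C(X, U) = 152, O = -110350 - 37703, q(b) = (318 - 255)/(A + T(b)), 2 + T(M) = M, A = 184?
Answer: -86088407953578/295 ≈ -2.9182e+11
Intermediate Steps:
T(M) = -2 + M
q(b) = 63/(182 + b) (q(b) = (318 - 255)/(184 + (-2 + b)) = 63/(182 + b))
O = -148053
(q(113) + 461945)*(-483526 + (O - C(470, 397))) = (63/(182 + 113) + 461945)*(-483526 + (-148053 - 1*152)) = (63/295 + 461945)*(-483526 + (-148053 - 152)) = (63*(1/295) + 461945)*(-483526 - 148205) = (63/295 + 461945)*(-631731) = (136273838/295)*(-631731) = -86088407953578/295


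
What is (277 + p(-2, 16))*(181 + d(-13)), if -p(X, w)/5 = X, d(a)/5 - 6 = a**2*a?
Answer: -3092138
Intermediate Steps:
d(a) = 30 + 5*a**3 (d(a) = 30 + 5*(a**2*a) = 30 + 5*a**3)
p(X, w) = -5*X
(277 + p(-2, 16))*(181 + d(-13)) = (277 - 5*(-2))*(181 + (30 + 5*(-13)**3)) = (277 + 10)*(181 + (30 + 5*(-2197))) = 287*(181 + (30 - 10985)) = 287*(181 - 10955) = 287*(-10774) = -3092138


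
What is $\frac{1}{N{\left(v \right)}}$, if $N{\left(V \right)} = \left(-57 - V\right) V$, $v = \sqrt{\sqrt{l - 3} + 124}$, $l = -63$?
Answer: $- \frac{1}{124 + 57 \sqrt{124 + i \sqrt{66}} + i \sqrt{66}} \approx -0.0013155 + 5.0095 \cdot 10^{-5} i$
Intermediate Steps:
$v = \sqrt{124 + i \sqrt{66}}$ ($v = \sqrt{\sqrt{-63 - 3} + 124} = \sqrt{\sqrt{-66} + 124} = \sqrt{i \sqrt{66} + 124} = \sqrt{124 + i \sqrt{66}} \approx 11.141 + 0.36458 i$)
$N{\left(V \right)} = V \left(-57 - V\right)$
$\frac{1}{N{\left(v \right)}} = \frac{1}{\left(-1\right) \sqrt{124 + i \sqrt{66}} \left(57 + \sqrt{124 + i \sqrt{66}}\right)} = - \frac{1}{\left(57 + \sqrt{124 + i \sqrt{66}}\right) \sqrt{124 + i \sqrt{66}}}$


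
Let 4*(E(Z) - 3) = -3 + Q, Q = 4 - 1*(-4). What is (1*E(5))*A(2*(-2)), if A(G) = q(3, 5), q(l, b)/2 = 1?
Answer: 17/2 ≈ 8.5000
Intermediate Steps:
Q = 8 (Q = 4 + 4 = 8)
E(Z) = 17/4 (E(Z) = 3 + (-3 + 8)/4 = 3 + (1/4)*5 = 3 + 5/4 = 17/4)
q(l, b) = 2 (q(l, b) = 2*1 = 2)
A(G) = 2
(1*E(5))*A(2*(-2)) = (1*(17/4))*2 = (17/4)*2 = 17/2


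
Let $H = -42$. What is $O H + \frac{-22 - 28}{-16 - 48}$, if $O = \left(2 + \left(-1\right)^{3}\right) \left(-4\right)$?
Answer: $\frac{5401}{32} \approx 168.78$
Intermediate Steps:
$O = -4$ ($O = \left(2 - 1\right) \left(-4\right) = 1 \left(-4\right) = -4$)
$O H + \frac{-22 - 28}{-16 - 48} = \left(-4\right) \left(-42\right) + \frac{-22 - 28}{-16 - 48} = 168 - \frac{50}{-64} = 168 - - \frac{25}{32} = 168 + \frac{25}{32} = \frac{5401}{32}$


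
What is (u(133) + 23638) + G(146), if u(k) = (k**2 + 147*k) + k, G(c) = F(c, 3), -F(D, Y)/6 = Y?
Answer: 60993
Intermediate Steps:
F(D, Y) = -6*Y
G(c) = -18 (G(c) = -6*3 = -18)
u(k) = k**2 + 148*k
(u(133) + 23638) + G(146) = (133*(148 + 133) + 23638) - 18 = (133*281 + 23638) - 18 = (37373 + 23638) - 18 = 61011 - 18 = 60993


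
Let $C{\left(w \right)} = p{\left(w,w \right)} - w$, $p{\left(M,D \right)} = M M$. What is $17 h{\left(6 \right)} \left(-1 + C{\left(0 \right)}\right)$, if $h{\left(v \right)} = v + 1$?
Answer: $-119$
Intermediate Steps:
$p{\left(M,D \right)} = M^{2}$
$C{\left(w \right)} = w^{2} - w$
$h{\left(v \right)} = 1 + v$
$17 h{\left(6 \right)} \left(-1 + C{\left(0 \right)}\right) = 17 \left(1 + 6\right) \left(-1 + 0 \left(-1 + 0\right)\right) = 17 \cdot 7 \left(-1 + 0 \left(-1\right)\right) = 119 \left(-1 + 0\right) = 119 \left(-1\right) = -119$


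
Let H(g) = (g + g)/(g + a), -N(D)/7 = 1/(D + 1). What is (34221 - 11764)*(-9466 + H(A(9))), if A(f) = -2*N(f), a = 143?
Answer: -76740487083/361 ≈ -2.1258e+8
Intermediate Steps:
N(D) = -7/(1 + D) (N(D) = -7/(D + 1) = -7/(1 + D))
A(f) = 14/(1 + f) (A(f) = -(-14)/(1 + f) = 14/(1 + f))
H(g) = 2*g/(143 + g) (H(g) = (g + g)/(g + 143) = (2*g)/(143 + g) = 2*g/(143 + g))
(34221 - 11764)*(-9466 + H(A(9))) = (34221 - 11764)*(-9466 + 2*(14/(1 + 9))/(143 + 14/(1 + 9))) = 22457*(-9466 + 2*(14/10)/(143 + 14/10)) = 22457*(-9466 + 2*(14*(⅒))/(143 + 14*(⅒))) = 22457*(-9466 + 2*(7/5)/(143 + 7/5)) = 22457*(-9466 + 2*(7/5)/(722/5)) = 22457*(-9466 + 2*(7/5)*(5/722)) = 22457*(-9466 + 7/361) = 22457*(-3417219/361) = -76740487083/361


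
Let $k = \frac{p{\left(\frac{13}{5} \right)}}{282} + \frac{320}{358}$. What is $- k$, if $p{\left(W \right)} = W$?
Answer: $- \frac{227927}{252390} \approx -0.90307$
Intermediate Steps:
$k = \frac{227927}{252390}$ ($k = \frac{13 \cdot \frac{1}{5}}{282} + \frac{320}{358} = 13 \cdot \frac{1}{5} \cdot \frac{1}{282} + 320 \cdot \frac{1}{358} = \frac{13}{5} \cdot \frac{1}{282} + \frac{160}{179} = \frac{13}{1410} + \frac{160}{179} = \frac{227927}{252390} \approx 0.90307$)
$- k = \left(-1\right) \frac{227927}{252390} = - \frac{227927}{252390}$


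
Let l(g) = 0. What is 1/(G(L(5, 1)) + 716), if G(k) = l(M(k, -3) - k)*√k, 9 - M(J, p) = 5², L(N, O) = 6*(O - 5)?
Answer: 1/716 ≈ 0.0013966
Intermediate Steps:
L(N, O) = -30 + 6*O (L(N, O) = 6*(-5 + O) = -30 + 6*O)
M(J, p) = -16 (M(J, p) = 9 - 1*5² = 9 - 1*25 = 9 - 25 = -16)
G(k) = 0 (G(k) = 0*√k = 0)
1/(G(L(5, 1)) + 716) = 1/(0 + 716) = 1/716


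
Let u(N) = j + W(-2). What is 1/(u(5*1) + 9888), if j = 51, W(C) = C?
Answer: 1/9937 ≈ 0.00010063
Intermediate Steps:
u(N) = 49 (u(N) = 51 - 2 = 49)
1/(u(5*1) + 9888) = 1/(49 + 9888) = 1/9937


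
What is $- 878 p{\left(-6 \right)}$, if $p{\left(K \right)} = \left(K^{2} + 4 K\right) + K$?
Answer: $-5268$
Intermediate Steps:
$p{\left(K \right)} = K^{2} + 5 K$
$- 878 p{\left(-6 \right)} = - 878 \left(- 6 \left(5 - 6\right)\right) = - 878 \left(\left(-6\right) \left(-1\right)\right) = \left(-878\right) 6 = -5268$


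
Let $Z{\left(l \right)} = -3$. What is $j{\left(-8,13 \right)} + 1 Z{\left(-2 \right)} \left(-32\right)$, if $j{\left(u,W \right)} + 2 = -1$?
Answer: $93$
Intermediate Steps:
$j{\left(u,W \right)} = -3$ ($j{\left(u,W \right)} = -2 - 1 = -3$)
$j{\left(-8,13 \right)} + 1 Z{\left(-2 \right)} \left(-32\right) = -3 + 1 \left(-3\right) \left(-32\right) = -3 - -96 = -3 + 96 = 93$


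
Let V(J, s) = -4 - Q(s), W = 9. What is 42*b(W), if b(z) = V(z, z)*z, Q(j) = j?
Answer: -4914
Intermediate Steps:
V(J, s) = -4 - s
b(z) = z*(-4 - z) (b(z) = (-4 - z)*z = z*(-4 - z))
42*b(W) = 42*(-1*9*(4 + 9)) = 42*(-1*9*13) = 42*(-117) = -4914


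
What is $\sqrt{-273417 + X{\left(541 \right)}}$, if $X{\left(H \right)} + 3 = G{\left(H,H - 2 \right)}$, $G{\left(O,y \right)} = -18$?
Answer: $3 i \sqrt{30382} \approx 522.91 i$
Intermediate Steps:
$X{\left(H \right)} = -21$ ($X{\left(H \right)} = -3 - 18 = -21$)
$\sqrt{-273417 + X{\left(541 \right)}} = \sqrt{-273417 - 21} = \sqrt{-273438} = 3 i \sqrt{30382}$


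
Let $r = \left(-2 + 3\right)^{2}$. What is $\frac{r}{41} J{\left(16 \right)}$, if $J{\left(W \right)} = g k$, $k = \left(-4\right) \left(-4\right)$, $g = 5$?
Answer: $\frac{80}{41} \approx 1.9512$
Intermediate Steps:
$k = 16$
$r = 1$ ($r = 1^{2} = 1$)
$J{\left(W \right)} = 80$ ($J{\left(W \right)} = 5 \cdot 16 = 80$)
$\frac{r}{41} J{\left(16 \right)} = 1 \cdot \frac{1}{41} \cdot 80 = \frac{1}{41} \cdot 80 = \frac{80}{41}$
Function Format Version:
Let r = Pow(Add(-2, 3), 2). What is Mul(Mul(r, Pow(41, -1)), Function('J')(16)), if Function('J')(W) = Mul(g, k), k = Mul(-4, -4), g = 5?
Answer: Rational(80, 41) ≈ 1.9512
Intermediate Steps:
k = 16
r = 1 (r = Pow(1, 2) = 1)
Function('J')(W) = 80 (Function('J')(W) = Mul(5, 16) = 80)
Mul(Mul(r, Pow(41, -1)), Function('J')(16)) = Mul(Mul(1, Pow(41, -1)), 80) = Mul(Mul(1, Rational(1, 41)), 80) = Mul(Rational(1, 41), 80) = Rational(80, 41)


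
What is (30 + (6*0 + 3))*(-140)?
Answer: -4620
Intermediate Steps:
(30 + (6*0 + 3))*(-140) = (30 + (0 + 3))*(-140) = (30 + 3)*(-140) = 33*(-140) = -4620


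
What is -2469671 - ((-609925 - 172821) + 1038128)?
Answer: -2725053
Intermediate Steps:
-2469671 - ((-609925 - 172821) + 1038128) = -2469671 - (-782746 + 1038128) = -2469671 - 1*255382 = -2469671 - 255382 = -2725053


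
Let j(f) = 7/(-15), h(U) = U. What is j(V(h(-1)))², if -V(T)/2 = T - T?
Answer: 49/225 ≈ 0.21778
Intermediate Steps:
V(T) = 0 (V(T) = -2*(T - T) = -2*0 = 0)
j(f) = -7/15 (j(f) = 7*(-1/15) = -7/15)
j(V(h(-1)))² = (-7/15)² = 49/225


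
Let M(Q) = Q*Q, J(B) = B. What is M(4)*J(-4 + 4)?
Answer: 0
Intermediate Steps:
M(Q) = Q**2
M(4)*J(-4 + 4) = 4**2*(-4 + 4) = 16*0 = 0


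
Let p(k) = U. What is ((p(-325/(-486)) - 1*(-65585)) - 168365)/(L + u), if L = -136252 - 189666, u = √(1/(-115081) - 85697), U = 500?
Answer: 1918106412968120/6112103150658551 + 51140*I*√1134939922483098/6112103150658551 ≈ 0.31382 + 0.00028188*I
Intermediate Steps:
p(k) = 500
u = I*√1134939922483098/115081 (u = √(-1/115081 - 85697) = √(-9862096458/115081) = I*√1134939922483098/115081 ≈ 292.74*I)
L = -325918
((p(-325/(-486)) - 1*(-65585)) - 168365)/(L + u) = ((500 - 1*(-65585)) - 168365)/(-325918 + I*√1134939922483098/115081) = ((500 + 65585) - 168365)/(-325918 + I*√1134939922483098/115081) = (66085 - 168365)/(-325918 + I*√1134939922483098/115081) = -102280/(-325918 + I*√1134939922483098/115081)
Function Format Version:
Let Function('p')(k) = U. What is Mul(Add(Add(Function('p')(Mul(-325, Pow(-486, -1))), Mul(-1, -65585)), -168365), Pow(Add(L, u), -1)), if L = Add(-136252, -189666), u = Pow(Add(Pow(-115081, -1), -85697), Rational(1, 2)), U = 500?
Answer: Add(Rational(1918106412968120, 6112103150658551), Mul(Rational(51140, 6112103150658551), I, Pow(1134939922483098, Rational(1, 2)))) ≈ Add(0.31382, Mul(0.00028188, I))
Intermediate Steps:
Function('p')(k) = 500
u = Mul(Rational(1, 115081), I, Pow(1134939922483098, Rational(1, 2))) (u = Pow(Add(Rational(-1, 115081), -85697), Rational(1, 2)) = Pow(Rational(-9862096458, 115081), Rational(1, 2)) = Mul(Rational(1, 115081), I, Pow(1134939922483098, Rational(1, 2))) ≈ Mul(292.74, I))
L = -325918
Mul(Add(Add(Function('p')(Mul(-325, Pow(-486, -1))), Mul(-1, -65585)), -168365), Pow(Add(L, u), -1)) = Mul(Add(Add(500, Mul(-1, -65585)), -168365), Pow(Add(-325918, Mul(Rational(1, 115081), I, Pow(1134939922483098, Rational(1, 2)))), -1)) = Mul(Add(Add(500, 65585), -168365), Pow(Add(-325918, Mul(Rational(1, 115081), I, Pow(1134939922483098, Rational(1, 2)))), -1)) = Mul(Add(66085, -168365), Pow(Add(-325918, Mul(Rational(1, 115081), I, Pow(1134939922483098, Rational(1, 2)))), -1)) = Mul(-102280, Pow(Add(-325918, Mul(Rational(1, 115081), I, Pow(1134939922483098, Rational(1, 2)))), -1))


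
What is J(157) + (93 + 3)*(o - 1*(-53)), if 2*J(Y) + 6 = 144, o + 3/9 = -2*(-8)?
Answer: 6661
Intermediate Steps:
o = 47/3 (o = -⅓ - 2*(-8) = -⅓ + 16 = 47/3 ≈ 15.667)
J(Y) = 69 (J(Y) = -3 + (½)*144 = -3 + 72 = 69)
J(157) + (93 + 3)*(o - 1*(-53)) = 69 + (93 + 3)*(47/3 - 1*(-53)) = 69 + 96*(47/3 + 53) = 69 + 96*(206/3) = 69 + 6592 = 6661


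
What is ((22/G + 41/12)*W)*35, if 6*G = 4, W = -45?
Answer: -229425/4 ≈ -57356.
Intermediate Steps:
G = ⅔ (G = (⅙)*4 = ⅔ ≈ 0.66667)
((22/G + 41/12)*W)*35 = ((22/(⅔) + 41/12)*(-45))*35 = ((22*(3/2) + 41*(1/12))*(-45))*35 = ((33 + 41/12)*(-45))*35 = ((437/12)*(-45))*35 = -6555/4*35 = -229425/4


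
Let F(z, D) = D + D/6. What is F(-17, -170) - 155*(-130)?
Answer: 59855/3 ≈ 19952.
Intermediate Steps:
F(z, D) = 7*D/6 (F(z, D) = D + D*(⅙) = D + D/6 = 7*D/6)
F(-17, -170) - 155*(-130) = (7/6)*(-170) - 155*(-130) = -595/3 - 1*(-20150) = -595/3 + 20150 = 59855/3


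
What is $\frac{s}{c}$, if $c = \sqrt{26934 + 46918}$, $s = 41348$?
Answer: $\frac{20674 \sqrt{18463}}{18463} \approx 152.15$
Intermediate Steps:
$c = 2 \sqrt{18463}$ ($c = \sqrt{73852} = 2 \sqrt{18463} \approx 271.76$)
$\frac{s}{c} = \frac{41348}{2 \sqrt{18463}} = 41348 \frac{\sqrt{18463}}{36926} = \frac{20674 \sqrt{18463}}{18463}$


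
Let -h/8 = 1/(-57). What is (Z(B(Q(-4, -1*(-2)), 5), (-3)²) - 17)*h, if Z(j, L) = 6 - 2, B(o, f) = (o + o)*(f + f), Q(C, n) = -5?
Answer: -104/57 ≈ -1.8246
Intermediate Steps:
B(o, f) = 4*f*o (B(o, f) = (2*o)*(2*f) = 4*f*o)
h = 8/57 (h = -8/(-57) = -8*(-1/57) = 8/57 ≈ 0.14035)
Z(j, L) = 4
(Z(B(Q(-4, -1*(-2)), 5), (-3)²) - 17)*h = (4 - 17)*(8/57) = -13*8/57 = -104/57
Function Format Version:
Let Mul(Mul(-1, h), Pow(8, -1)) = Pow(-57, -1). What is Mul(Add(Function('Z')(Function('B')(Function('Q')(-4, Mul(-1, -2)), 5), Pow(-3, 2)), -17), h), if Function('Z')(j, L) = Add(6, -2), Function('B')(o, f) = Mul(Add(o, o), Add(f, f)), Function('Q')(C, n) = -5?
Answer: Rational(-104, 57) ≈ -1.8246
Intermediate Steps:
Function('B')(o, f) = Mul(4, f, o) (Function('B')(o, f) = Mul(Mul(2, o), Mul(2, f)) = Mul(4, f, o))
h = Rational(8, 57) (h = Mul(-8, Pow(-57, -1)) = Mul(-8, Rational(-1, 57)) = Rational(8, 57) ≈ 0.14035)
Function('Z')(j, L) = 4
Mul(Add(Function('Z')(Function('B')(Function('Q')(-4, Mul(-1, -2)), 5), Pow(-3, 2)), -17), h) = Mul(Add(4, -17), Rational(8, 57)) = Mul(-13, Rational(8, 57)) = Rational(-104, 57)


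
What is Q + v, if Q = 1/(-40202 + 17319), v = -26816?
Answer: -613630529/22883 ≈ -26816.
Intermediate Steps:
Q = -1/22883 (Q = 1/(-22883) = -1/22883 ≈ -4.3701e-5)
Q + v = -1/22883 - 26816 = -613630529/22883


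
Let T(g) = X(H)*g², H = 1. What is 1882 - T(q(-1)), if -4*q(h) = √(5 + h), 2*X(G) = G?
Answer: 15055/8 ≈ 1881.9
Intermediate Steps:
X(G) = G/2
q(h) = -√(5 + h)/4
T(g) = g²/2 (T(g) = ((½)*1)*g² = g²/2)
1882 - T(q(-1)) = 1882 - (-√(5 - 1)/4)²/2 = 1882 - (-√4/4)²/2 = 1882 - (-¼*2)²/2 = 1882 - (-½)²/2 = 1882 - 1/(2*4) = 1882 - 1*⅛ = 1882 - ⅛ = 15055/8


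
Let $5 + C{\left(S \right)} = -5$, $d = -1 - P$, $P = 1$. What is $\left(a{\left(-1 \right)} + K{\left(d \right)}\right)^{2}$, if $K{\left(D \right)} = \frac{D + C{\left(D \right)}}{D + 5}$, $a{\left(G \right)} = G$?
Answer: $25$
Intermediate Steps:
$d = -2$ ($d = -1 - 1 = -2$)
$C{\left(S \right)} = -10$ ($C{\left(S \right)} = -5 - 5 = -10$)
$K{\left(D \right)} = \frac{-10 + D}{5 + D}$ ($K{\left(D \right)} = \frac{D - 10}{D + 5} = \frac{-10 + D}{5 + D}$)
$\left(a{\left(-1 \right)} + K{\left(d \right)}\right)^{2} = \left(-1 + \frac{-10 - 2}{5 - 2}\right)^{2} = \left(-1 + \frac{1}{3} \left(-12\right)\right)^{2} = \left(-1 - 4\right)^{2} = \left(-5\right)^{2} = 25$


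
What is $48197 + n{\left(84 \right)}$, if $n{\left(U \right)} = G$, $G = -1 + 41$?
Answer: $48237$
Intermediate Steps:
$G = 40$
$n{\left(U \right)} = 40$
$48197 + n{\left(84 \right)} = 48197 + 40 = 48237$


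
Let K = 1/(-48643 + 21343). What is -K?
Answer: 1/27300 ≈ 3.6630e-5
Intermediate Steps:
K = -1/27300 (K = 1/(-27300) = -1/27300 ≈ -3.6630e-5)
-K = -1*(-1/27300) = 1/27300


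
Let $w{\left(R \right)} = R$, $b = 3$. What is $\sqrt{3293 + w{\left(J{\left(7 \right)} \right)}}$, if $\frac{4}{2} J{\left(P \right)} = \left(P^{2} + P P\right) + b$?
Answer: $\frac{3 \sqrt{1486}}{2} \approx 57.823$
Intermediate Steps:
$J{\left(P \right)} = \frac{3}{2} + P^{2}$ ($J{\left(P \right)} = \frac{\left(P^{2} + P P\right) + 3}{2} = \frac{\left(P^{2} + P^{2}\right) + 3}{2} = \frac{2 P^{2} + 3}{2} = \frac{3 + 2 P^{2}}{2} = \frac{3}{2} + P^{2}$)
$\sqrt{3293 + w{\left(J{\left(7 \right)} \right)}} = \sqrt{3293 + \left(\frac{3}{2} + 7^{2}\right)} = \sqrt{3293 + \left(\frac{3}{2} + 49\right)} = \sqrt{3293 + \frac{101}{2}} = \sqrt{\frac{6687}{2}} = \frac{3 \sqrt{1486}}{2}$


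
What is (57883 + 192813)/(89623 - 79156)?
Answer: 250696/10467 ≈ 23.951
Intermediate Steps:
(57883 + 192813)/(89623 - 79156) = 250696/10467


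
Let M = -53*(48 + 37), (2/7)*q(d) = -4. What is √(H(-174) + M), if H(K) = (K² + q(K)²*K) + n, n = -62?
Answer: I*√8395 ≈ 91.624*I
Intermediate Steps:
q(d) = -14 (q(d) = (7/2)*(-4) = -14)
M = -4505 (M = -53*85 = -4505)
H(K) = -62 + K² + 196*K (H(K) = (K² + (-14)²*K) - 62 = (K² + 196*K) - 62 = -62 + K² + 196*K)
√(H(-174) + M) = √((-62 + (-174)² + 196*(-174)) - 4505) = √((-62 + 30276 - 34104) - 4505) = √(-3890 - 4505) = √(-8395) = I*√8395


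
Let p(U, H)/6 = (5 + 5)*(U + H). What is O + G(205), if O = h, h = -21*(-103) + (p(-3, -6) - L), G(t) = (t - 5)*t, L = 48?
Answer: 42575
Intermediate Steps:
p(U, H) = 60*H + 60*U (p(U, H) = 6*((5 + 5)*(U + H)) = 6*(10*(H + U)) = 6*(10*H + 10*U) = 60*H + 60*U)
G(t) = t*(-5 + t) (G(t) = (-5 + t)*t = t*(-5 + t))
h = 1575 (h = -21*(-103) + ((60*(-6) + 60*(-3)) - 1*48) = 2163 + ((-360 - 180) - 48) = 2163 + (-540 - 48) = 2163 - 588 = 1575)
O = 1575
O + G(205) = 1575 + 205*(-5 + 205) = 1575 + 205*200 = 1575 + 41000 = 42575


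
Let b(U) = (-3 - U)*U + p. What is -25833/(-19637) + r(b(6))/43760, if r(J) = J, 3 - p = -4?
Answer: 1129529141/859315120 ≈ 1.3145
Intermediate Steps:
p = 7 (p = 3 - 1*(-4) = 3 + 4 = 7)
b(U) = 7 + U*(-3 - U) (b(U) = (-3 - U)*U + 7 = U*(-3 - U) + 7 = 7 + U*(-3 - U))
-25833/(-19637) + r(b(6))/43760 = -25833/(-19637) + (7 - 1*6**2 - 3*6)/43760 = -25833*(-1/19637) + (7 - 1*36 - 18)*(1/43760) = 25833/19637 + (7 - 36 - 18)*(1/43760) = 25833/19637 - 47*1/43760 = 25833/19637 - 47/43760 = 1129529141/859315120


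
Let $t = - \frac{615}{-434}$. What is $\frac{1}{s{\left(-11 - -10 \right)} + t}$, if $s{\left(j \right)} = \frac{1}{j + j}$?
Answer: $\frac{217}{199} \approx 1.0905$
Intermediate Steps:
$s{\left(j \right)} = \frac{1}{2 j}$
$t = \frac{615}{434}$ ($t = \left(-615\right) \left(- \frac{1}{434}\right) = \frac{615}{434} \approx 1.4171$)
$\frac{1}{s{\left(-11 - -10 \right)} + t} = \frac{1}{\frac{1}{2 \left(-11 - -10\right)} + \frac{615}{434}} = \frac{1}{\frac{1}{2 \left(-11 + 10\right)} + \frac{615}{434}} = \frac{1}{\frac{1}{2 \left(-1\right)} + \frac{615}{434}} = \frac{1}{\frac{1}{2} \left(-1\right) + \frac{615}{434}} = \frac{1}{- \frac{1}{2} + \frac{615}{434}} = \frac{1}{\frac{199}{217}} = \frac{217}{199}$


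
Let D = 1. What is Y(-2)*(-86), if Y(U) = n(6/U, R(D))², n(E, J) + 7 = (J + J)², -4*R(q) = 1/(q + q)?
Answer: -529803/128 ≈ -4139.1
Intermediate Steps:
R(q) = -1/(8*q) (R(q) = -1/(4*(q + q)) = -1/(2*q)/4 = -1/(8*q))
n(E, J) = -7 + 4*J² (n(E, J) = -7 + (J + J)² = -7 + (2*J)² = -7 + 4*J²)
Y(U) = 12321/256 (Y(U) = (-7 + 4*(-⅛/1)²)² = (-7 + 4*(-⅛*1)²)² = (-7 + 4*(-⅛)²)² = (-7 + 4*(1/64))² = (-7 + 1/16)² = (-111/16)² = 12321/256)
Y(-2)*(-86) = (12321/256)*(-86) = -529803/128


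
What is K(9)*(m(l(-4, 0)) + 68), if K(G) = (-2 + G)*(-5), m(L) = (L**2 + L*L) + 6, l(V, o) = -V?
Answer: -3710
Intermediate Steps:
m(L) = 6 + 2*L**2 (m(L) = (L**2 + L**2) + 6 = 2*L**2 + 6 = 6 + 2*L**2)
K(G) = 10 - 5*G
K(9)*(m(l(-4, 0)) + 68) = (10 - 5*9)*((6 + 2*(-1*(-4))**2) + 68) = (10 - 45)*((6 + 2*4**2) + 68) = -35*((6 + 2*16) + 68) = -35*((6 + 32) + 68) = -35*(38 + 68) = -35*106 = -3710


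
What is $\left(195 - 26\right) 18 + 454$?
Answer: $3496$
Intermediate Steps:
$\left(195 - 26\right) 18 + 454 = 169 \cdot 18 + 454 = 3042 + 454 = 3496$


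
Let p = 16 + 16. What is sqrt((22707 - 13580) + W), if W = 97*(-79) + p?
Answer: 2*sqrt(374) ≈ 38.678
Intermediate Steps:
p = 32
W = -7631 (W = 97*(-79) + 32 = -7663 + 32 = -7631)
sqrt((22707 - 13580) + W) = sqrt((22707 - 13580) - 7631) = sqrt(9127 - 7631) = sqrt(1496) = 2*sqrt(374)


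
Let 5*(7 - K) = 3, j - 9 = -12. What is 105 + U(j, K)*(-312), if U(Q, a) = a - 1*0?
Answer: -9459/5 ≈ -1891.8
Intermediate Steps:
j = -3 (j = 9 - 12 = -3)
K = 32/5 (K = 7 - 1/5*3 = 7 - 3/5 = 32/5 ≈ 6.4000)
U(Q, a) = a (U(Q, a) = a + 0 = a)
105 + U(j, K)*(-312) = 105 + (32/5)*(-312) = 105 - 9984/5 = -9459/5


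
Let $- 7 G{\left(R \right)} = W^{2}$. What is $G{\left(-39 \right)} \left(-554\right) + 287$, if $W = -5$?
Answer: $\frac{15859}{7} \approx 2265.6$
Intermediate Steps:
$G{\left(R \right)} = - \frac{25}{7}$ ($G{\left(R \right)} = - \frac{\left(-5\right)^{2}}{7} = \left(- \frac{1}{7}\right) 25 = - \frac{25}{7}$)
$G{\left(-39 \right)} \left(-554\right) + 287 = \left(- \frac{25}{7}\right) \left(-554\right) + 287 = \frac{13850}{7} + 287 = \frac{15859}{7}$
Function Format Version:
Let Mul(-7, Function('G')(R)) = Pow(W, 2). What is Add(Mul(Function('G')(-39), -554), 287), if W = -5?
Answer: Rational(15859, 7) ≈ 2265.6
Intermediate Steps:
Function('G')(R) = Rational(-25, 7) (Function('G')(R) = Mul(Rational(-1, 7), Pow(-5, 2)) = Mul(Rational(-1, 7), 25) = Rational(-25, 7))
Add(Mul(Function('G')(-39), -554), 287) = Add(Mul(Rational(-25, 7), -554), 287) = Add(Rational(13850, 7), 287) = Rational(15859, 7)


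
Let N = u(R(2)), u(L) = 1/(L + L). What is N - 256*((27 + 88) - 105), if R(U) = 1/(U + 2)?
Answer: -2558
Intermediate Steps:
R(U) = 1/(2 + U)
u(L) = 1/(2*L)
N = 2 (N = 1/(2*(1/(2 + 2))) = 1/(2*(1/4)) = (1/2)*4 = 2)
N - 256*((27 + 88) - 105) = 2 - 256*((27 + 88) - 105) = 2 - 256*(115 - 105) = 2 - 256*10 = 2 - 2560 = -2558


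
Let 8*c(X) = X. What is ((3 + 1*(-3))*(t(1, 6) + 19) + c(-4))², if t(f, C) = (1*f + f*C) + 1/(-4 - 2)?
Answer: ¼ ≈ 0.25000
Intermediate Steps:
t(f, C) = -⅙ + f + C*f (t(f, C) = (f + C*f) + 1/(-6) = (f + C*f) - ⅙ = -⅙ + f + C*f)
c(X) = X/8
((3 + 1*(-3))*(t(1, 6) + 19) + c(-4))² = ((3 + 1*(-3))*((-⅙ + 1 + 6*1) + 19) + (⅛)*(-4))² = ((3 - 3)*((-⅙ + 1 + 6) + 19) - ½)² = (0*(41/6 + 19) - ½)² = (0*(155/6) - ½)² = (0 - ½)² = (-½)² = ¼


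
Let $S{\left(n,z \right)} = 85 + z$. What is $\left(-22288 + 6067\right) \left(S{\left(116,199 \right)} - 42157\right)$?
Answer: $679221933$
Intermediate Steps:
$\left(-22288 + 6067\right) \left(S{\left(116,199 \right)} - 42157\right) = \left(-22288 + 6067\right) \left(\left(85 + 199\right) - 42157\right) = - 16221 \left(284 - 42157\right) = \left(-16221\right) \left(-41873\right) = 679221933$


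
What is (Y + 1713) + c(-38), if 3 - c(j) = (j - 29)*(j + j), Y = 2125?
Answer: -1251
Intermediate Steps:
c(j) = 3 - 2*j*(-29 + j) (c(j) = 3 - (j - 29)*(j + j) = 3 - (-29 + j)*2*j = 3 - 2*j*(-29 + j))
(Y + 1713) + c(-38) = (2125 + 1713) + (3 - 2*(-38)² + 58*(-38)) = 3838 + (3 - 2*1444 - 2204) = 3838 + (3 - 2888 - 2204) = 3838 - 5089 = -1251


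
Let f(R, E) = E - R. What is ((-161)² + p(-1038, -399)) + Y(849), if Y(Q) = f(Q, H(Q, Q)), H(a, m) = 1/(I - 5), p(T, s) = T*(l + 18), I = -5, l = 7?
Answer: -8781/10 ≈ -878.10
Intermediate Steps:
p(T, s) = 25*T (p(T, s) = T*(7 + 18) = T*25 = 25*T)
H(a, m) = -⅒ (H(a, m) = 1/(-5 - 5) = 1/(-10) = -⅒)
Y(Q) = -⅒ - Q
((-161)² + p(-1038, -399)) + Y(849) = ((-161)² + 25*(-1038)) + (-⅒ - 1*849) = (25921 - 25950) + (-⅒ - 849) = -29 - 8491/10 = -8781/10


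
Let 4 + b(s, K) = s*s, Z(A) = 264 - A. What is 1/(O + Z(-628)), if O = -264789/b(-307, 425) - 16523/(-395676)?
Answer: 12430161540/11053299612937 ≈ 0.0011246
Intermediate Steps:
b(s, K) = -4 + s**2 (b(s, K) = -4 + s*s = -4 + s**2)
O = -34404480743/12430161540 (O = -264789/(-4 + (-307)**2) - 16523/(-395676) = -264789/(-4 + 94249) - 16523*(-1/395676) = -264789/94245 + 16523/395676 = -264789*1/94245 + 16523/395676 = -88263/31415 + 16523/395676 = -34404480743/12430161540 ≈ -2.7678)
1/(O + Z(-628)) = 1/(-34404480743/12430161540 + (264 - 1*(-628))) = 1/(-34404480743/12430161540 + (264 + 628)) = 1/(-34404480743/12430161540 + 892) = 1/(11053299612937/12430161540) = 12430161540/11053299612937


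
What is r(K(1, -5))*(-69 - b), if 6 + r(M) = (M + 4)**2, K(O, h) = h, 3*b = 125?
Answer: 1660/3 ≈ 553.33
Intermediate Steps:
b = 125/3 (b = (1/3)*125 = 125/3 ≈ 41.667)
r(M) = -6 + (4 + M)**2 (r(M) = -6 + (M + 4)**2 = -6 + (4 + M)**2)
r(K(1, -5))*(-69 - b) = (-6 + (4 - 5)**2)*(-69 - 1*125/3) = (-6 + (-1)**2)*(-69 - 125/3) = (-6 + 1)*(-332/3) = -5*(-332/3) = 1660/3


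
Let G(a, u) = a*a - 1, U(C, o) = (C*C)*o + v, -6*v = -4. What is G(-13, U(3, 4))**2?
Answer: 28224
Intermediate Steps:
v = 2/3 (v = -1/6*(-4) = 2/3 ≈ 0.66667)
U(C, o) = 2/3 + o*C**2 (U(C, o) = (C*C)*o + 2/3 = C**2*o + 2/3 = o*C**2 + 2/3 = 2/3 + o*C**2)
G(a, u) = -1 + a**2 (G(a, u) = a**2 - 1 = -1 + a**2)
G(-13, U(3, 4))**2 = (-1 + (-13)**2)**2 = (-1 + 169)**2 = 168**2 = 28224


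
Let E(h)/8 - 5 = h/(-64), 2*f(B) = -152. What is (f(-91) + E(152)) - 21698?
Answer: -21753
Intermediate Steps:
f(B) = -76 (f(B) = (½)*(-152) = -76)
E(h) = 40 - h/8 (E(h) = 40 + 8*(h/(-64)) = 40 + 8*(h*(-1/64)) = 40 + 8*(-h/64) = 40 - h/8)
(f(-91) + E(152)) - 21698 = (-76 + (40 - ⅛*152)) - 21698 = (-76 + (40 - 19)) - 21698 = (-76 + 21) - 21698 = -55 - 21698 = -21753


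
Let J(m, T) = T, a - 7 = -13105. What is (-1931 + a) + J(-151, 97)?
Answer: -14932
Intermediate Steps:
a = -13098 (a = 7 - 13105 = -13098)
(-1931 + a) + J(-151, 97) = (-1931 - 13098) + 97 = -15029 + 97 = -14932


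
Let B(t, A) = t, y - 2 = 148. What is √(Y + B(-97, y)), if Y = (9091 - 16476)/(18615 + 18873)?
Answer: I*√8537238303/9372 ≈ 9.8589*I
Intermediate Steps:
y = 150 (y = 2 + 148 = 150)
Y = -7385/37488 ≈ -0.19700
√(Y + B(-97, y)) = √(-7385/37488 - 97) = √(-3643721/37488) = I*√8537238303/9372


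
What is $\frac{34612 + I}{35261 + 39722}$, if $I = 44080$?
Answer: $\frac{78692}{74983} \approx 1.0495$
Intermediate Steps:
$\frac{34612 + I}{35261 + 39722} = \frac{34612 + 44080}{35261 + 39722} = \frac{78692}{74983}$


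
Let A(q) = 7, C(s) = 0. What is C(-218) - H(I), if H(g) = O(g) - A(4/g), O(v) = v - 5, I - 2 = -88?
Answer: 98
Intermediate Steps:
I = -86 (I = 2 - 88 = -86)
O(v) = -5 + v
H(g) = -12 + g (H(g) = (-5 + g) - 1*7 = (-5 + g) - 7 = -12 + g)
C(-218) - H(I) = 0 - (-12 - 86) = 0 - 1*(-98) = 0 + 98 = 98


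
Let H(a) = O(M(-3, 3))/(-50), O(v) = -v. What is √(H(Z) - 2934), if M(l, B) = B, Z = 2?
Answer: I*√293394/10 ≈ 54.166*I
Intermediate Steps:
H(a) = 3/50 (H(a) = -1*3/(-50) = -3*(-1/50) = 3/50)
√(H(Z) - 2934) = √(3/50 - 2934) = √(-146697/50) = I*√293394/10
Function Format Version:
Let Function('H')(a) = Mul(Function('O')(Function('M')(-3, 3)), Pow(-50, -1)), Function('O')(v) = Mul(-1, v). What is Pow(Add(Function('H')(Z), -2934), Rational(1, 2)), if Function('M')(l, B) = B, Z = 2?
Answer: Mul(Rational(1, 10), I, Pow(293394, Rational(1, 2))) ≈ Mul(54.166, I)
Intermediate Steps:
Function('H')(a) = Rational(3, 50) (Function('H')(a) = Mul(Mul(-1, 3), Pow(-50, -1)) = Mul(-3, Rational(-1, 50)) = Rational(3, 50))
Pow(Add(Function('H')(Z), -2934), Rational(1, 2)) = Pow(Add(Rational(3, 50), -2934), Rational(1, 2)) = Pow(Rational(-146697, 50), Rational(1, 2)) = Mul(Rational(1, 10), I, Pow(293394, Rational(1, 2)))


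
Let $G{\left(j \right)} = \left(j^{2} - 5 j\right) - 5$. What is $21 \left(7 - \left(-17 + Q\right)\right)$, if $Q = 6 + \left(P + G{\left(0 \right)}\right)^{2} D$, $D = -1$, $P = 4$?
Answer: $399$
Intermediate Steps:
$G{\left(j \right)} = -5 + j^{2} - 5 j$
$Q = 5$ ($Q = 6 + \left(4 - \left(5 - 0^{2}\right)\right)^{2} \left(-1\right) = 6 + \left(4 + \left(-5 + 0 + 0\right)\right)^{2} \left(-1\right) = 6 + \left(4 - 5\right)^{2} \left(-1\right) = 6 + \left(-1\right)^{2} \left(-1\right) = 6 + 1 \left(-1\right) = 6 - 1 = 5$)
$21 \left(7 - \left(-17 + Q\right)\right) = 21 \left(7 + \left(17 - 5\right)\right) = 21 \left(7 + 12\right) = 21 \cdot 19 = 399$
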